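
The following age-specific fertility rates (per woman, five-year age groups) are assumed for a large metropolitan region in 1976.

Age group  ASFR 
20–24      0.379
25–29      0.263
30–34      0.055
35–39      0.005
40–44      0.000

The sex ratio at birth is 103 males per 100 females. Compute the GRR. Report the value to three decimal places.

1.729

Proportion female at birth = 100 / (100 + 103) = 0.49261.
Sum of ASFRs = 0.379 + 0.263 + 0.055 + 0.005 + 0.000 = 0.702
TFR = 5 × 0.702 = 3.51
GRR = 0.49261 × 3.51 = 1.72906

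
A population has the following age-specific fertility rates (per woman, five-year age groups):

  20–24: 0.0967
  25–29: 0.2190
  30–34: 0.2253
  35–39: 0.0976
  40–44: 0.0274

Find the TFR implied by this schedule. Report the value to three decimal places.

3.330

Sum of ASFRs = 0.0967 + 0.2190 + 0.2253 + 0.0976 + 0.0274 = 0.6660
TFR = 5 × 0.6660 = 3.33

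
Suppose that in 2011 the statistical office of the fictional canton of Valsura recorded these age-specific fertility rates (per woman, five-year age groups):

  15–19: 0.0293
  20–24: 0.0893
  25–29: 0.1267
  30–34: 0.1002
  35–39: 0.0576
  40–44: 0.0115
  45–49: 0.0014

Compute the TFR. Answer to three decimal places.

Sum of ASFRs = 0.0293 + 0.0893 + 0.1267 + 0.1002 + 0.0576 + 0.0115 + 0.0014 = 0.4160
TFR = 5 × 0.4160 = 2.08

2.080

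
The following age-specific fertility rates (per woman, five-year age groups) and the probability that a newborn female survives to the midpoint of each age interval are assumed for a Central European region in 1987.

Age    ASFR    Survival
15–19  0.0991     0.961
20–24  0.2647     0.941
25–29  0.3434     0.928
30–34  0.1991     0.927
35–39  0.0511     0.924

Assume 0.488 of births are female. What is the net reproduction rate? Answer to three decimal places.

2.183

Proportion female at birth = 0.488.
Weighting each age-specific rate by interval width and survival:
  15–19: 5 × 0.0991 × 0.961 = 0.47618
  20–24: 5 × 0.2647 × 0.941 = 1.24541
  25–29: 5 × 0.3434 × 0.928 = 1.59338
  30–34: 5 × 0.1991 × 0.927 = 0.92283
  35–39: 5 × 0.0511 × 0.924 = 0.23608
Sum = 4.47388
NRR = 0.488 × 4.47388 = 2.18325
NRR > 1, so each generation more than replaces itself.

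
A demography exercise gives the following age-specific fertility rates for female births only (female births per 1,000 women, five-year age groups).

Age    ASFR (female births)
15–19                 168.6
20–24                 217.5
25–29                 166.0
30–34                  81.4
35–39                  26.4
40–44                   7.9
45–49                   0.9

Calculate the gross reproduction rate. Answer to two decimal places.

3.34

Sum of female ASFRs = 168.6 + 217.5 + 166.0 + 81.4 + 26.4 + 7.9 + 0.9 = 668.7
GRR = 5 × 668.7 / 1000 = 3.3435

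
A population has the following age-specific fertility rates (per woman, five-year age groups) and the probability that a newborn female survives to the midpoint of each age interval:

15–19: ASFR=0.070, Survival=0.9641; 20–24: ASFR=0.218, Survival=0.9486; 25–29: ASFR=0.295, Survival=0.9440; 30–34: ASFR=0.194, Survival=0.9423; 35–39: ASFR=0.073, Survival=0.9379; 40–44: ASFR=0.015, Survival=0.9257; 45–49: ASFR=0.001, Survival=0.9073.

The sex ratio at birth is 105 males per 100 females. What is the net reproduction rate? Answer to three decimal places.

Proportion female at birth = 100 / (100 + 105) = 0.48780.
Per-age-group product (5 × ASFR × survival probability):
  15–19: 5 × 0.070 × 0.9641 = 0.33744
  20–24: 5 × 0.218 × 0.9486 = 1.03397
  25–29: 5 × 0.295 × 0.9440 = 1.39240
  30–34: 5 × 0.194 × 0.9423 = 0.91403
  35–39: 5 × 0.073 × 0.9379 = 0.34233
  40–44: 5 × 0.015 × 0.9257 = 0.06943
  45–49: 5 × 0.001 × 0.9073 = 0.00454
Sum = 4.09414
NRR = 0.48780 × 4.09414 = 1.99712

1.997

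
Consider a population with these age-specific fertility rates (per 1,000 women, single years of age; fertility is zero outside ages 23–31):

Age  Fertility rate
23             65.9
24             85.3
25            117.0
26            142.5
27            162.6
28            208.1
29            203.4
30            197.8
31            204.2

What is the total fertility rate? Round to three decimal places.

Sum of ASFRs = 65.9 + 85.3 + 117.0 + 142.5 + 162.6 + 208.1 + 203.4 + 197.8 + 204.2 = 1386.8
TFR = 1386.8 / 1000 = 1.3868

1.387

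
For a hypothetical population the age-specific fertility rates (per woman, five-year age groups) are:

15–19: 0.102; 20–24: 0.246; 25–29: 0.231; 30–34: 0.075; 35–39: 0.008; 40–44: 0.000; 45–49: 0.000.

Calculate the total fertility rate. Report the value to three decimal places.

3.310

Sum of ASFRs = 0.102 + 0.246 + 0.231 + 0.075 + 0.008 + 0.000 + 0.000 = 0.662
TFR = 5 × 0.662 = 3.31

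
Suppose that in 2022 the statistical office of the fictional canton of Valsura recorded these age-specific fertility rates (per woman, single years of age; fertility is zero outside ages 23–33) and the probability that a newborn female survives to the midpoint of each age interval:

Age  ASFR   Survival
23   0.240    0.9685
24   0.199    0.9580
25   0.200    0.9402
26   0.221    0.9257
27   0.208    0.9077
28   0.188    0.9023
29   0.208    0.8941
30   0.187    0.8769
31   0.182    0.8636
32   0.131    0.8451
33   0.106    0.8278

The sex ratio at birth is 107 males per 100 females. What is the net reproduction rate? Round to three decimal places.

Proportion female at birth = 100 / (100 + 107) = 0.48309.
Each age group contributes 1 × ASFR × survival:
  23: 1 × 0.240 × 0.9685 = 0.23244
  24: 1 × 0.199 × 0.9580 = 0.19064
  25: 1 × 0.200 × 0.9402 = 0.18804
  26: 1 × 0.221 × 0.9257 = 0.20458
  27: 1 × 0.208 × 0.9077 = 0.18880
  28: 1 × 0.188 × 0.9023 = 0.16963
  29: 1 × 0.208 × 0.8941 = 0.18597
  30: 1 × 0.187 × 0.8769 = 0.16398
  31: 1 × 0.182 × 0.8636 = 0.15718
  32: 1 × 0.131 × 0.8451 = 0.11071
  33: 1 × 0.106 × 0.8278 = 0.08775
Sum = 1.87972
NRR = 0.48309 × 1.87972 = 0.90807
An NRR under 1 implies long-run decline under these rates.

0.908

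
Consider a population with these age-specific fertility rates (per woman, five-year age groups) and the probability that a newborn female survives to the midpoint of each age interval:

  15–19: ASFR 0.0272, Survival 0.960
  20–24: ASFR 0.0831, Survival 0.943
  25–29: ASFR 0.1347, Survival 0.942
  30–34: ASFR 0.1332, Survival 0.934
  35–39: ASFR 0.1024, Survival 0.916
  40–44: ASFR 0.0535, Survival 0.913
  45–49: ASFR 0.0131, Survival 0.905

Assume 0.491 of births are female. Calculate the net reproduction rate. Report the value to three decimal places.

Proportion female at birth = 0.491.
Each age group contributes 5 × ASFR × survival:
  15–19: 5 × 0.0272 × 0.960 = 0.13056
  20–24: 5 × 0.0831 × 0.943 = 0.39182
  25–29: 5 × 0.1347 × 0.942 = 0.63444
  30–34: 5 × 0.1332 × 0.934 = 0.62204
  35–39: 5 × 0.1024 × 0.916 = 0.46899
  40–44: 5 × 0.0535 × 0.913 = 0.24423
  45–49: 5 × 0.0131 × 0.905 = 0.05928
Sum = 2.55136
NRR = 0.491 × 2.55136 = 1.25272

1.253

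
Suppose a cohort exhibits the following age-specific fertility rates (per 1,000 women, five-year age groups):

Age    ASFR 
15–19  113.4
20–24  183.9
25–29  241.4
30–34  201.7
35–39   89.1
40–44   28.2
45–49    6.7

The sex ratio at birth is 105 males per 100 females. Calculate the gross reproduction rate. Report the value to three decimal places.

2.108

Proportion female at birth = 100 / (100 + 105) = 0.48780.
Sum of ASFRs = 113.4 + 183.9 + 241.4 + 201.7 + 89.1 + 28.2 + 6.7 = 864.4
TFR = 5 × 864.4 / 1000 = 4.322
GRR = 0.48780 × 4.322 = 2.10827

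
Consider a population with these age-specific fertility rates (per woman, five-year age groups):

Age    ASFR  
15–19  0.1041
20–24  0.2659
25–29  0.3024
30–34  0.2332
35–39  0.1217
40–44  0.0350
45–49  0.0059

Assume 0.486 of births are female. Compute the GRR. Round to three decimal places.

Proportion female at birth = 0.486.
Sum of ASFRs = 0.1041 + 0.2659 + 0.3024 + 0.2332 + 0.1217 + 0.0350 + 0.0059 = 1.0682
TFR = 5 × 1.0682 = 5.341
GRR = 0.486 × 5.341 = 2.59573

2.596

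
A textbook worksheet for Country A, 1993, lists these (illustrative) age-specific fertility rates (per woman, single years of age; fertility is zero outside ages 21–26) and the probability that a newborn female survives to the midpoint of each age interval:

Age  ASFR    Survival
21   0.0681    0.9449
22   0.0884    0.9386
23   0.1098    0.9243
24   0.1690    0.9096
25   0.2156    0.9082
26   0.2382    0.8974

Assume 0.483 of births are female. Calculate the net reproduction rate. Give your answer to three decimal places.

Proportion female at birth = 0.483.
Survival-weighted fertility by age (1·fₓ·Sₓ):
  21: 1 × 0.0681 × 0.9449 = 0.06435
  22: 1 × 0.0884 × 0.9386 = 0.08297
  23: 1 × 0.1098 × 0.9243 = 0.10149
  24: 1 × 0.1690 × 0.9096 = 0.15372
  25: 1 × 0.2156 × 0.9082 = 0.19581
  26: 1 × 0.2382 × 0.8974 = 0.21376
Sum = 0.81210
NRR = 0.483 × 0.81210 = 0.39224

0.392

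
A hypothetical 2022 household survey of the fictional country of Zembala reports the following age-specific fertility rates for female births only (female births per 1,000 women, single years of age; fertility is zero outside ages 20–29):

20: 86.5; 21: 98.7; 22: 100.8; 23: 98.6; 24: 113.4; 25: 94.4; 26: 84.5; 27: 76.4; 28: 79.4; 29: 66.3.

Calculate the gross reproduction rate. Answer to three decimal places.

Sum of female ASFRs = 86.5 + 98.7 + 100.8 + 98.6 + 113.4 + 94.4 + 84.5 + 76.4 + 79.4 + 66.3 = 899.0
GRR = 899.0 / 1000 = 0.899

0.899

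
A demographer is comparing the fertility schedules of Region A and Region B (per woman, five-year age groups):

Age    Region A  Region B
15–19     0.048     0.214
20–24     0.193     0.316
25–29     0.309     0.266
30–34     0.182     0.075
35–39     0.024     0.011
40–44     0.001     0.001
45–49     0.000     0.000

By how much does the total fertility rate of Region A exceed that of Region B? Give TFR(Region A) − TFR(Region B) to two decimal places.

-0.63

Region A:
  Sum of ASFRs = 0.048 + 0.193 + 0.309 + 0.182 + 0.024 + 0.001 + 0.000 = 0.757
  TFR = 5 × 0.757 = 3.785
Region B:
  Sum of ASFRs = 0.214 + 0.316 + 0.266 + 0.075 + 0.011 + 0.001 + 0.000 = 0.883
  TFR = 5 × 0.883 = 4.415
Difference = 3.785 − 4.415 = -0.63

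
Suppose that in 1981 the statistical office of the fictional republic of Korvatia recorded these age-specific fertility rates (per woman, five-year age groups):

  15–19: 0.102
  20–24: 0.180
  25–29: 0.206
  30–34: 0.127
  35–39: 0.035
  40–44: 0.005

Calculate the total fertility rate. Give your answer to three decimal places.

3.275

Sum of ASFRs = 0.102 + 0.180 + 0.206 + 0.127 + 0.035 + 0.005 = 0.655
TFR = 5 × 0.655 = 3.275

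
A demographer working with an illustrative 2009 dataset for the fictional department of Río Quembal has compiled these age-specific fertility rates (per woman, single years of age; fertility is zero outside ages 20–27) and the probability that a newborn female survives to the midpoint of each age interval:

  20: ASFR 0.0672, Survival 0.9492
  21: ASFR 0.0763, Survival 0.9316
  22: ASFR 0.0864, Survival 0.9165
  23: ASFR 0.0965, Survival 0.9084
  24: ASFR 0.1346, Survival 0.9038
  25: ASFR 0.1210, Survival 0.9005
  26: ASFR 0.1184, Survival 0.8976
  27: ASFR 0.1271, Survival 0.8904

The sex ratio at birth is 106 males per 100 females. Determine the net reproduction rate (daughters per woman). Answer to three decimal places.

Proportion female at birth = 100 / (100 + 106) = 0.48544.
Weighting each age-specific rate by interval width and survival:
  20: 1 × 0.0672 × 0.9492 = 0.06379
  21: 1 × 0.0763 × 0.9316 = 0.07108
  22: 1 × 0.0864 × 0.9165 = 0.07919
  23: 1 × 0.0965 × 0.9084 = 0.08766
  24: 1 × 0.1346 × 0.9038 = 0.12165
  25: 1 × 0.1210 × 0.9005 = 0.10896
  26: 1 × 0.1184 × 0.8976 = 0.10628
  27: 1 × 0.1271 × 0.8904 = 0.11317
Sum = 0.75178
NRR = 0.48544 × 0.75178 = 0.36494

0.365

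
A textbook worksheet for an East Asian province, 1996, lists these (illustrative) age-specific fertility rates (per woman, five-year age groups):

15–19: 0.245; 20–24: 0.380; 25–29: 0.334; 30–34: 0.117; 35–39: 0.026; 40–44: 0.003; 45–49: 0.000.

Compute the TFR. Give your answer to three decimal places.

Sum of ASFRs = 0.245 + 0.380 + 0.334 + 0.117 + 0.026 + 0.003 + 0.000 = 1.105
TFR = 5 × 1.105 = 5.525

5.525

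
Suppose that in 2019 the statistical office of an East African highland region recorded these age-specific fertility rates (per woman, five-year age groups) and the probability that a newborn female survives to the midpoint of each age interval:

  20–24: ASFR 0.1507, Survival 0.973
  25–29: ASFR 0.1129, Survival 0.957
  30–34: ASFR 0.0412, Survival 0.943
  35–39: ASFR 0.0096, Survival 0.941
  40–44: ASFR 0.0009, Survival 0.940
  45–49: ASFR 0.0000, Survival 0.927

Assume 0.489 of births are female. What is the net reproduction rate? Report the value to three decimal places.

Proportion female at birth = 0.489.
Weighting each age-specific rate by interval width and survival:
  20–24: 5 × 0.1507 × 0.973 = 0.73316
  25–29: 5 × 0.1129 × 0.957 = 0.54023
  30–34: 5 × 0.0412 × 0.943 = 0.19426
  35–39: 5 × 0.0096 × 0.941 = 0.04517
  40–44: 5 × 0.0009 × 0.940 = 0.00423
  45–49: 5 × 0.0000 × 0.927 = 0.00000
Sum = 1.51705
NRR = 0.489 × 1.51705 = 0.74184

0.742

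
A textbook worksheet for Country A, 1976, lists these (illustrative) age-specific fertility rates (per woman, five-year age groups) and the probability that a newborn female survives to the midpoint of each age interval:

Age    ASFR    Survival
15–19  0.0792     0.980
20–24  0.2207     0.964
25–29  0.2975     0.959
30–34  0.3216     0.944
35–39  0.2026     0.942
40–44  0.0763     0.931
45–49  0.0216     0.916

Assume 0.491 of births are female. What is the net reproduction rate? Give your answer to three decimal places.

2.850

Proportion female at birth = 0.491.
Survival-weighted fertility by age (5·fₓ·Sₓ):
  15–19: 5 × 0.0792 × 0.980 = 0.38808
  20–24: 5 × 0.2207 × 0.964 = 1.06377
  25–29: 5 × 0.2975 × 0.959 = 1.42651
  30–34: 5 × 0.3216 × 0.944 = 1.51795
  35–39: 5 × 0.2026 × 0.942 = 0.95425
  40–44: 5 × 0.0763 × 0.931 = 0.35518
  45–49: 5 × 0.0216 × 0.916 = 0.09893
Sum = 5.80467
NRR = 0.491 × 5.80467 = 2.85009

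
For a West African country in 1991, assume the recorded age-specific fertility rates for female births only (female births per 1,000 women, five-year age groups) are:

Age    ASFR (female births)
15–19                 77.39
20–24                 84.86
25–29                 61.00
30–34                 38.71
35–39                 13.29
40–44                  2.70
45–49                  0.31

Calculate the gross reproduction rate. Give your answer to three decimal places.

1.391

Sum of female ASFRs = 77.39 + 84.86 + 61.00 + 38.71 + 13.29 + 2.70 + 0.31 = 278.26
GRR = 5 × 278.26 / 1000 = 1.3913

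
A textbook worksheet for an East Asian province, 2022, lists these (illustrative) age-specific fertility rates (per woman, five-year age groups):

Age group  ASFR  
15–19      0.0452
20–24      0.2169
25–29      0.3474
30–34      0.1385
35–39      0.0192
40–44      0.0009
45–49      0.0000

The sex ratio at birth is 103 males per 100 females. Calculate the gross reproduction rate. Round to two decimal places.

Proportion female at birth = 100 / (100 + 103) = 0.49261.
Sum of ASFRs = 0.0452 + 0.2169 + 0.3474 + 0.1385 + 0.0192 + 0.0009 + 0.0000 = 0.7681
TFR = 5 × 0.7681 = 3.8405
GRR = 0.49261 × 3.8405 = 1.89187

1.89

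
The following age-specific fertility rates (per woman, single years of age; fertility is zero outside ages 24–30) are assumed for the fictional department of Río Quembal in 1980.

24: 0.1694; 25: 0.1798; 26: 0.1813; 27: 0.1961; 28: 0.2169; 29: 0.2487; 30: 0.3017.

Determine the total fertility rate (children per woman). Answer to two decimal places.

1.49

Sum of ASFRs = 0.1694 + 0.1798 + 0.1813 + 0.1961 + 0.2169 + 0.2487 + 0.3017 = 1.4939
TFR = 1.4939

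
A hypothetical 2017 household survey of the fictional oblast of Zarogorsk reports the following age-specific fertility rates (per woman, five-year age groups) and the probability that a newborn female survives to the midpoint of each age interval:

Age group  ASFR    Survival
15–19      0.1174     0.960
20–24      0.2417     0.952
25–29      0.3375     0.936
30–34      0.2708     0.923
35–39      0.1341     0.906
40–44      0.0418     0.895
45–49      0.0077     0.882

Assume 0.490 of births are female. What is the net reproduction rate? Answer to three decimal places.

2.632

Proportion female at birth = 0.490.
Each age group contributes 5 × ASFR × survival:
  15–19: 5 × 0.1174 × 0.960 = 0.56352
  20–24: 5 × 0.2417 × 0.952 = 1.15049
  25–29: 5 × 0.3375 × 0.936 = 1.57950
  30–34: 5 × 0.2708 × 0.923 = 1.24974
  35–39: 5 × 0.1341 × 0.906 = 0.60747
  40–44: 5 × 0.0418 × 0.895 = 0.18706
  45–49: 5 × 0.0077 × 0.882 = 0.03396
Sum = 5.37174
NRR = 0.490 × 5.37174 = 2.63215
NRR > 1, so each generation more than replaces itself.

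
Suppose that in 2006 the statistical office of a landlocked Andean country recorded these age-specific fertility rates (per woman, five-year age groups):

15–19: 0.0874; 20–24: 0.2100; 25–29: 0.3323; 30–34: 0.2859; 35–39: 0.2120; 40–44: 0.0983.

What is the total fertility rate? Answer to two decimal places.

Sum of ASFRs = 0.0874 + 0.2100 + 0.3323 + 0.2859 + 0.2120 + 0.0983 = 1.2259
TFR = 5 × 1.2259 = 6.1295

6.13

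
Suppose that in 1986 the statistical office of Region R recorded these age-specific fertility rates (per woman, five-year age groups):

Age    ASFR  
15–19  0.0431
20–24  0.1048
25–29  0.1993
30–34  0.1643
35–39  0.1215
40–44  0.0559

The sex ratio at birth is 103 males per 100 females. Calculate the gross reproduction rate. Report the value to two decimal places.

Proportion female at birth = 100 / (100 + 103) = 0.49261.
Sum of ASFRs = 0.0431 + 0.1048 + 0.1993 + 0.1643 + 0.1215 + 0.0559 = 0.6889
TFR = 5 × 0.6889 = 3.4445
GRR = 0.49261 × 3.4445 = 1.69680

1.70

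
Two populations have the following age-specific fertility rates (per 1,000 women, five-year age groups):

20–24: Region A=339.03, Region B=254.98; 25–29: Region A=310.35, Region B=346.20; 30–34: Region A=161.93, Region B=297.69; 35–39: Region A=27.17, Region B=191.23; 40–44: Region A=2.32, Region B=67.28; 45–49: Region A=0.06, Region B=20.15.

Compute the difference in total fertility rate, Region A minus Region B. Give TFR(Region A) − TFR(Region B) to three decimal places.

Region A:
  Sum of ASFRs = 339.03 + 310.35 + 161.93 + 27.17 + 2.32 + 0.06 = 840.86
  TFR = 5 × 840.86 / 1000 = 4.2043
Region B:
  Sum of ASFRs = 254.98 + 346.20 + 297.69 + 191.23 + 67.28 + 20.15 = 1177.53
  TFR = 5 × 1177.53 / 1000 = 5.88765
Difference = 4.2043 − 5.88765 = -1.68335

-1.683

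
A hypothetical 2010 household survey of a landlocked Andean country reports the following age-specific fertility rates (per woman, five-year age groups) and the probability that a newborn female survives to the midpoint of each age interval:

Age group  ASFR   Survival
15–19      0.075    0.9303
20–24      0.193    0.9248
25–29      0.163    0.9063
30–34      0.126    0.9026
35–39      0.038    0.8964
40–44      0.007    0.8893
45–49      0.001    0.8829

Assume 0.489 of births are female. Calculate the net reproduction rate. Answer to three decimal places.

Proportion female at birth = 0.489.
Survival-weighted fertility by age (5·fₓ·Sₓ):
  15–19: 5 × 0.075 × 0.9303 = 0.34886
  20–24: 5 × 0.193 × 0.9248 = 0.89243
  25–29: 5 × 0.163 × 0.9063 = 0.73863
  30–34: 5 × 0.126 × 0.9026 = 0.56864
  35–39: 5 × 0.038 × 0.8964 = 0.17032
  40–44: 5 × 0.007 × 0.8893 = 0.03113
  45–49: 5 × 0.001 × 0.8829 = 0.00441
Sum = 2.75442
NRR = 0.489 × 2.75442 = 1.34691

1.347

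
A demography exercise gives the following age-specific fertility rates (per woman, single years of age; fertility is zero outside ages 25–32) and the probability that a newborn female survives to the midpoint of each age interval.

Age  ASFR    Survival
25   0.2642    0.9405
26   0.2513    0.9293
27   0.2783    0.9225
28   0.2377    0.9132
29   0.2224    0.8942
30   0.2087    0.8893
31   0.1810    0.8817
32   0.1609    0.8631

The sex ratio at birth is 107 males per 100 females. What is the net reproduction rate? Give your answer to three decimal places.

0.792

Proportion female at birth = 100 / (100 + 107) = 0.48309.
Each age group contributes 1 × ASFR × survival:
  25: 1 × 0.2642 × 0.9405 = 0.24848
  26: 1 × 0.2513 × 0.9293 = 0.23353
  27: 1 × 0.2783 × 0.9225 = 0.25673
  28: 1 × 0.2377 × 0.9132 = 0.21707
  29: 1 × 0.2224 × 0.8942 = 0.19887
  30: 1 × 0.2087 × 0.8893 = 0.18560
  31: 1 × 0.1810 × 0.8817 = 0.15959
  32: 1 × 0.1609 × 0.8631 = 0.13887
Sum = 1.63874
NRR = 0.48309 × 1.63874 = 0.79166
An NRR under 1 implies long-run decline under these rates.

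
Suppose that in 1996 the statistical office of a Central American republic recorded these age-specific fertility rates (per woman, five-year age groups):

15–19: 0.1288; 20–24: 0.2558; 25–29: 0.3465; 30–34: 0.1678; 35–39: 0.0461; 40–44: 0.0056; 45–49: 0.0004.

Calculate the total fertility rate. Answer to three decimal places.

4.755

Sum of ASFRs = 0.1288 + 0.2558 + 0.3465 + 0.1678 + 0.0461 + 0.0056 + 0.0004 = 0.9510
TFR = 5 × 0.9510 = 4.755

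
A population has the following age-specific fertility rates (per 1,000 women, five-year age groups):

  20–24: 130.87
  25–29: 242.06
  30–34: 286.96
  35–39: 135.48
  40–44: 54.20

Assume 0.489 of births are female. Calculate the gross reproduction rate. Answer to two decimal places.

Proportion female at birth = 0.489.
Sum of ASFRs = 130.87 + 242.06 + 286.96 + 135.48 + 54.20 = 849.57
TFR = 5 × 849.57 / 1000 = 4.24785
GRR = 0.489 × 4.24785 = 2.07720

2.08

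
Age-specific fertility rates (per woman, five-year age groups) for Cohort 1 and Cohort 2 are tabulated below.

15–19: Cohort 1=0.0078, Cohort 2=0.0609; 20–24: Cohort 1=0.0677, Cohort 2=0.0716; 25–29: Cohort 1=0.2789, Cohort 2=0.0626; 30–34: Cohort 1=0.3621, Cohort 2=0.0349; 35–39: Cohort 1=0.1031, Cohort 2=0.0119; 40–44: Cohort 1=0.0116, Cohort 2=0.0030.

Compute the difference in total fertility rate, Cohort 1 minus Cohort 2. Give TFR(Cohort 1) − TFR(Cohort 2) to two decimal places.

Cohort 1:
  Sum of ASFRs = 0.0078 + 0.0677 + 0.2789 + 0.3621 + 0.1031 + 0.0116 = 0.8312
  TFR = 5 × 0.8312 = 4.156
Cohort 2:
  Sum of ASFRs = 0.0609 + 0.0716 + 0.0626 + 0.0349 + 0.0119 + 0.0030 = 0.2449
  TFR = 5 × 0.2449 = 1.2245
Difference = 4.156 − 1.2245 = 2.9315

2.93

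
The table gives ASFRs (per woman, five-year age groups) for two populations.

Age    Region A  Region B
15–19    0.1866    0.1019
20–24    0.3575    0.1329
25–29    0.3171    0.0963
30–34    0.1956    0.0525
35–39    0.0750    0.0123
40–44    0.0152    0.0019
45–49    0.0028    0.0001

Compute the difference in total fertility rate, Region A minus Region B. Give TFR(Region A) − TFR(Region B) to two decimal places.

Region A:
  Sum of ASFRs = 0.1866 + 0.3575 + 0.3171 + 0.1956 + 0.0750 + 0.0152 + 0.0028 = 1.1498
  TFR = 5 × 1.1498 = 5.749
Region B:
  Sum of ASFRs = 0.1019 + 0.1329 + 0.0963 + 0.0525 + 0.0123 + 0.0019 + 0.0001 = 0.3979
  TFR = 5 × 0.3979 = 1.9895
Difference = 5.749 − 1.9895 = 3.7595

3.76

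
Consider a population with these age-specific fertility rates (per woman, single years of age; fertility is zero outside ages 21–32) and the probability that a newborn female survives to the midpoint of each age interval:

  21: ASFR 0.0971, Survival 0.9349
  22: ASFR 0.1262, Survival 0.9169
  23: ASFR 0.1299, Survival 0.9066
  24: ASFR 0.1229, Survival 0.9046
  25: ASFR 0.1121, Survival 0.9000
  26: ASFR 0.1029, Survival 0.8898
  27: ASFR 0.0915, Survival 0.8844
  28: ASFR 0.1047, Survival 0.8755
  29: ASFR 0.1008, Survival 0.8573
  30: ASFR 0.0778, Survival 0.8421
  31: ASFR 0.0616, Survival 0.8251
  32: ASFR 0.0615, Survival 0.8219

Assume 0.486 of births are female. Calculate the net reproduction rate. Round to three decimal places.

Proportion female at birth = 0.486.
Weighting each age-specific rate by interval width and survival:
  21: 1 × 0.0971 × 0.9349 = 0.09078
  22: 1 × 0.1262 × 0.9169 = 0.11571
  23: 1 × 0.1299 × 0.9066 = 0.11777
  24: 1 × 0.1229 × 0.9046 = 0.11118
  25: 1 × 0.1121 × 0.9000 = 0.10089
  26: 1 × 0.1029 × 0.8898 = 0.09156
  27: 1 × 0.0915 × 0.8844 = 0.08092
  28: 1 × 0.1047 × 0.8755 = 0.09166
  29: 1 × 0.1008 × 0.8573 = 0.08642
  30: 1 × 0.0778 × 0.8421 = 0.06552
  31: 1 × 0.0616 × 0.8251 = 0.05083
  32: 1 × 0.0615 × 0.8219 = 0.05055
Sum = 1.05379
NRR = 0.486 × 1.05379 = 0.51214

0.512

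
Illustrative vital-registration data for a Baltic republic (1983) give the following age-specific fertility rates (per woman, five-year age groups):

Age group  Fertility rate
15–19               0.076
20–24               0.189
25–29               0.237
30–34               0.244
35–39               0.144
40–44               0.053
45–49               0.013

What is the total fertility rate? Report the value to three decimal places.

Sum of ASFRs = 0.076 + 0.189 + 0.237 + 0.244 + 0.144 + 0.053 + 0.013 = 0.956
TFR = 5 × 0.956 = 4.78

4.780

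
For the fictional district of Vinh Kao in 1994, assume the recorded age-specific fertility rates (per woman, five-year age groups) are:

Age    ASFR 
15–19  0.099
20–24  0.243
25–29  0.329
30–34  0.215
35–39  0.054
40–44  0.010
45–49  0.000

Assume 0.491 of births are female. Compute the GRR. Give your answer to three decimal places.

Proportion female at birth = 0.491.
Sum of ASFRs = 0.099 + 0.243 + 0.329 + 0.215 + 0.054 + 0.010 + 0.000 = 0.950
TFR = 5 × 0.950 = 4.75
GRR = 0.491 × 4.75 = 2.33225

2.332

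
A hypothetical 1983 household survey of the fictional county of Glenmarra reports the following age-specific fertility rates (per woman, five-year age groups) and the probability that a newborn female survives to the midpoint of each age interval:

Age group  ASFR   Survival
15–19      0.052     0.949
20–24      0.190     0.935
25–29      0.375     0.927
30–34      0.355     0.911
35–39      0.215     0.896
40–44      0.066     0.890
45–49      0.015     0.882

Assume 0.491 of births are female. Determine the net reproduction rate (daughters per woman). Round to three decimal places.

2.854

Proportion female at birth = 0.491.
Weighting each age-specific rate by interval width and survival:
  15–19: 5 × 0.052 × 0.949 = 0.24674
  20–24: 5 × 0.190 × 0.935 = 0.88825
  25–29: 5 × 0.375 × 0.927 = 1.73813
  30–34: 5 × 0.355 × 0.911 = 1.61703
  35–39: 5 × 0.215 × 0.896 = 0.96320
  40–44: 5 × 0.066 × 0.890 = 0.29370
  45–49: 5 × 0.015 × 0.882 = 0.06615
Sum = 5.81320
NRR = 0.491 × 5.81320 = 2.85428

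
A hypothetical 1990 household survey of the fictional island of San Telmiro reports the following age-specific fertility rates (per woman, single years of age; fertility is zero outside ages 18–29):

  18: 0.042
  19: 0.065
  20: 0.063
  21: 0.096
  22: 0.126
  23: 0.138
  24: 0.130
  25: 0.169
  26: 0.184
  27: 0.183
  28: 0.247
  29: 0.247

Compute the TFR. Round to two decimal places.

Sum of ASFRs = 0.042 + 0.065 + 0.063 + 0.096 + 0.126 + 0.138 + 0.130 + 0.169 + 0.184 + 0.183 + 0.247 + 0.247 = 1.690
TFR = 1.69

1.69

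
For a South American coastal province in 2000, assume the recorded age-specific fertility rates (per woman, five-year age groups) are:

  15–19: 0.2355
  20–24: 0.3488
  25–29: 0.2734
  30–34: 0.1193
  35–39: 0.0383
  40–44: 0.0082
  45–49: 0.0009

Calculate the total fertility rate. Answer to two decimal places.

5.12

Sum of ASFRs = 0.2355 + 0.3488 + 0.2734 + 0.1193 + 0.0383 + 0.0082 + 0.0009 = 1.0244
TFR = 5 × 1.0244 = 5.122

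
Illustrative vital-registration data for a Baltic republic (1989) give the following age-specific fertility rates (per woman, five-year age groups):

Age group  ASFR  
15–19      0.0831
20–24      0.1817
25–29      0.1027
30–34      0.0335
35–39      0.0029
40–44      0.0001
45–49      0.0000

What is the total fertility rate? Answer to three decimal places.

Sum of ASFRs = 0.0831 + 0.1817 + 0.1027 + 0.0335 + 0.0029 + 0.0001 + 0.0000 = 0.4040
TFR = 5 × 0.4040 = 2.02

2.020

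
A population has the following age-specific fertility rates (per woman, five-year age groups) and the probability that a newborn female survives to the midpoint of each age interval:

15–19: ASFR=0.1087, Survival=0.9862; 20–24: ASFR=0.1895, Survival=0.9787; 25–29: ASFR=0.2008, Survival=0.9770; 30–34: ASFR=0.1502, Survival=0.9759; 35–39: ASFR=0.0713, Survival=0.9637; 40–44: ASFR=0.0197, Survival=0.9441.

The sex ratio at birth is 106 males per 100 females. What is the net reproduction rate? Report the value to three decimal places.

Proportion female at birth = 100 / (100 + 106) = 0.48544.
Per-age-group product (5 × ASFR × survival probability):
  15–19: 5 × 0.1087 × 0.9862 = 0.53600
  20–24: 5 × 0.1895 × 0.9787 = 0.92732
  25–29: 5 × 0.2008 × 0.9770 = 0.98091
  30–34: 5 × 0.1502 × 0.9759 = 0.73290
  35–39: 5 × 0.0713 × 0.9637 = 0.34356
  40–44: 5 × 0.0197 × 0.9441 = 0.09299
Sum = 3.61368
NRR = 0.48544 × 3.61368 = 1.75422

1.754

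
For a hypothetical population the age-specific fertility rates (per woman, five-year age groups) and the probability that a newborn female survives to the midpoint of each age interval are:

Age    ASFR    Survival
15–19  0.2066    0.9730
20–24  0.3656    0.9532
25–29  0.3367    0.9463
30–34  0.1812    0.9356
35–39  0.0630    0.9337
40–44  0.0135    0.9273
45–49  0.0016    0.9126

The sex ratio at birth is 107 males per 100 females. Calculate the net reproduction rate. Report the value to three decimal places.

2.682

Proportion female at birth = 100 / (100 + 107) = 0.48309.
Per-age-group product (5 × ASFR × survival probability):
  15–19: 5 × 0.2066 × 0.9730 = 1.00511
  20–24: 5 × 0.3656 × 0.9532 = 1.74245
  25–29: 5 × 0.3367 × 0.9463 = 1.59310
  30–34: 5 × 0.1812 × 0.9356 = 0.84765
  35–39: 5 × 0.0630 × 0.9337 = 0.29412
  40–44: 5 × 0.0135 × 0.9273 = 0.06259
  45–49: 5 × 0.0016 × 0.9126 = 0.00730
Sum = 5.55232
NRR = 0.48309 × 5.55232 = 2.68227
An NRR exceeding 1 indicates intrinsic growth under these rates.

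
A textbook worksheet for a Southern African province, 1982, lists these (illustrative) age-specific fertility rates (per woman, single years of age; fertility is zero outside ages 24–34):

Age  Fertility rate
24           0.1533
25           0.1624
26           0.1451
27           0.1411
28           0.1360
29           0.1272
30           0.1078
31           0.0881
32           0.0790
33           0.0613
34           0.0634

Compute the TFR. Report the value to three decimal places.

1.265

Sum of ASFRs = 0.1533 + 0.1624 + 0.1451 + 0.1411 + 0.1360 + 0.1272 + 0.1078 + 0.0881 + 0.0790 + 0.0613 + 0.0634 = 1.2647
TFR = 1.2647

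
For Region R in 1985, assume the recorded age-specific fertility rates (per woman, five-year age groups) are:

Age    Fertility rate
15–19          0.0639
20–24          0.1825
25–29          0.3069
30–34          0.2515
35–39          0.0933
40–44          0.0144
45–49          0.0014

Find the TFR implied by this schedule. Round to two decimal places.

4.57

Sum of ASFRs = 0.0639 + 0.1825 + 0.3069 + 0.2515 + 0.0933 + 0.0144 + 0.0014 = 0.9139
TFR = 5 × 0.9139 = 4.5695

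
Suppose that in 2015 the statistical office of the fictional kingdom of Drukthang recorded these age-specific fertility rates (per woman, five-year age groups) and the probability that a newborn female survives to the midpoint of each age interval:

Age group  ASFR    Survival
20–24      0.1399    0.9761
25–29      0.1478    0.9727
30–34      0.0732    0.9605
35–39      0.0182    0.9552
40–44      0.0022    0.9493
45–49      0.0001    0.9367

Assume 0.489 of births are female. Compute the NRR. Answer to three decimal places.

Proportion female at birth = 0.489.
Per-age-group product (5 × ASFR × survival probability):
  20–24: 5 × 0.1399 × 0.9761 = 0.68278
  25–29: 5 × 0.1478 × 0.9727 = 0.71883
  30–34: 5 × 0.0732 × 0.9605 = 0.35154
  35–39: 5 × 0.0182 × 0.9552 = 0.08692
  40–44: 5 × 0.0022 × 0.9493 = 0.01044
  45–49: 5 × 0.0001 × 0.9367 = 0.00047
Sum = 1.85098
NRR = 0.489 × 1.85098 = 0.90513

0.905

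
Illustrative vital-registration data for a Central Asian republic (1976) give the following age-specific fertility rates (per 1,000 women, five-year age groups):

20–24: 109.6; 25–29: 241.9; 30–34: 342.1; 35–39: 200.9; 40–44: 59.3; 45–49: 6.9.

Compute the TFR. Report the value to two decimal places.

4.80

Sum of ASFRs = 109.6 + 241.9 + 342.1 + 200.9 + 59.3 + 6.9 = 960.7
TFR = 5 × 960.7 / 1000 = 4.8035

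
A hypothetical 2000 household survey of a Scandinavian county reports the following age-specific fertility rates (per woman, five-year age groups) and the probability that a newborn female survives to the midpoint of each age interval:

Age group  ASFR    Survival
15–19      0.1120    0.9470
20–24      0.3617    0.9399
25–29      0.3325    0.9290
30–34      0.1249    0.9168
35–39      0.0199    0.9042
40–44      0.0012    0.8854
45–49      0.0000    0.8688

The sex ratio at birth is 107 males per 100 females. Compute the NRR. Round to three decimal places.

Proportion female at birth = 100 / (100 + 107) = 0.48309.
Survival-weighted fertility by age (5·fₓ·Sₓ):
  15–19: 5 × 0.1120 × 0.9470 = 0.53032
  20–24: 5 × 0.3617 × 0.9399 = 1.69981
  25–29: 5 × 0.3325 × 0.9290 = 1.54446
  30–34: 5 × 0.1249 × 0.9168 = 0.57254
  35–39: 5 × 0.0199 × 0.9042 = 0.08997
  40–44: 5 × 0.0012 × 0.8854 = 0.00531
  45–49: 5 × 0.0000 × 0.8688 = 0.00000
Sum = 4.44241
NRR = 0.48309 × 4.44241 = 2.14608
An NRR exceeding 1 indicates intrinsic growth under these rates.

2.146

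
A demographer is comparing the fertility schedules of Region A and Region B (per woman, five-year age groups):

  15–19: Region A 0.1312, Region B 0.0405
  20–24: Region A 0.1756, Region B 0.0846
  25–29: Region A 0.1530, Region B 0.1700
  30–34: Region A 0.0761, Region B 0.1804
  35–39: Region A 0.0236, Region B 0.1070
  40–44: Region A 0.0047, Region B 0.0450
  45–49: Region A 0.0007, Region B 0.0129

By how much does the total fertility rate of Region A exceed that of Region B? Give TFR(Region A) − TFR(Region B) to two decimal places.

Region A:
  Sum of ASFRs = 0.1312 + 0.1756 + 0.1530 + 0.0761 + 0.0236 + 0.0047 + 0.0007 = 0.5649
  TFR = 5 × 0.5649 = 2.8245
Region B:
  Sum of ASFRs = 0.0405 + 0.0846 + 0.1700 + 0.1804 + 0.1070 + 0.0450 + 0.0129 = 0.6404
  TFR = 5 × 0.6404 = 3.202
Difference = 2.8245 − 3.202 = -0.3775

-0.38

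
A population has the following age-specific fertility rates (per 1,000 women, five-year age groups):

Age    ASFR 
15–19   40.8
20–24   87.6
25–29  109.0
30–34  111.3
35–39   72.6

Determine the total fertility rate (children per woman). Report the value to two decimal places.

Sum of ASFRs = 40.8 + 87.6 + 109.0 + 111.3 + 72.6 = 421.3
TFR = 5 × 421.3 / 1000 = 2.1065

2.11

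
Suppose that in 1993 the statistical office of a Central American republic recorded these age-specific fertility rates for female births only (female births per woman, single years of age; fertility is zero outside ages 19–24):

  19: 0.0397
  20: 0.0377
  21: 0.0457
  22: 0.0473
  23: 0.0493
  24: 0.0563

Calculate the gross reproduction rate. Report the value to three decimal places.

0.276

Sum of female ASFRs = 0.0397 + 0.0377 + 0.0457 + 0.0473 + 0.0493 + 0.0563 = 0.2760
GRR = 0.276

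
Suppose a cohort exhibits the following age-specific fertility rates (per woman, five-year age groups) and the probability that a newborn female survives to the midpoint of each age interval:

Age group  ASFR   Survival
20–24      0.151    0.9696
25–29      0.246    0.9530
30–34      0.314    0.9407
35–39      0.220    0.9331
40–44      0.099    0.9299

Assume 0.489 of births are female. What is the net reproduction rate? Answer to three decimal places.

Proportion female at birth = 0.489.
Weighting each age-specific rate by interval width and survival:
  20–24: 5 × 0.151 × 0.9696 = 0.73205
  25–29: 5 × 0.246 × 0.9530 = 1.17219
  30–34: 5 × 0.314 × 0.9407 = 1.47690
  35–39: 5 × 0.220 × 0.9331 = 1.02641
  40–44: 5 × 0.099 × 0.9299 = 0.46030
Sum = 4.86785
NRR = 0.489 × 4.86785 = 2.38038

2.380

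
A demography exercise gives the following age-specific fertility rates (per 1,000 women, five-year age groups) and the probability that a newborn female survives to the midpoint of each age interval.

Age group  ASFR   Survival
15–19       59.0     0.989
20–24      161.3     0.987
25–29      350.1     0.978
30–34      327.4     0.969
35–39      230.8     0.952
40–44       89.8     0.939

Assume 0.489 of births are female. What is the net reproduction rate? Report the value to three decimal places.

2.888

Proportion female at birth = 0.489.
Survival-weighted fertility by age (5·fₓ·Sₓ):
  15–19: 5 × 59.0/1000 × 0.989 = 0.29176
  20–24: 5 × 161.3/1000 × 0.987 = 0.79602
  25–29: 5 × 350.1/1000 × 0.978 = 1.71199
  30–34: 5 × 327.4/1000 × 0.969 = 1.58625
  35–39: 5 × 230.8/1000 × 0.952 = 1.09861
  40–44: 5 × 89.8/1000 × 0.939 = 0.42161
Sum = 5.90624
NRR = 0.489 × 5.90624 = 2.88815
With NRR above 1 the population is above replacement fertility.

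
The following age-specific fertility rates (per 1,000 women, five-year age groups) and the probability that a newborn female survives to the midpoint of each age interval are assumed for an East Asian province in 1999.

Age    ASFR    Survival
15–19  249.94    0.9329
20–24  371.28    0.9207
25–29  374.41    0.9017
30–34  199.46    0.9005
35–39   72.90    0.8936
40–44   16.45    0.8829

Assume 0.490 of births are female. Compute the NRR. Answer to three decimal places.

Proportion female at birth = 0.490.
Each age group contributes 5 × ASFR × survival:
  15–19: 5 × 249.94/1000 × 0.9329 = 1.16585
  20–24: 5 × 371.28/1000 × 0.9207 = 1.70919
  25–29: 5 × 374.41/1000 × 0.9017 = 1.68803
  30–34: 5 × 199.46/1000 × 0.9005 = 0.89807
  35–39: 5 × 72.90/1000 × 0.8936 = 0.32572
  40–44: 5 × 16.45/1000 × 0.8829 = 0.07262
Sum = 5.85948
NRR = 0.490 × 5.85948 = 2.87115

2.871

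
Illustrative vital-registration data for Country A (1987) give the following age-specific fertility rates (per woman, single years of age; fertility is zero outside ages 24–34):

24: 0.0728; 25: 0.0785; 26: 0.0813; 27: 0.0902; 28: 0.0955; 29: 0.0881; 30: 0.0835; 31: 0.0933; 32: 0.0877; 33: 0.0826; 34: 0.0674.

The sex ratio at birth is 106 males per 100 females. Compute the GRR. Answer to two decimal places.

Proportion female at birth = 100 / (100 + 106) = 0.48544.
Sum of ASFRs = 0.0728 + 0.0785 + 0.0813 + 0.0902 + 0.0955 + 0.0881 + 0.0835 + 0.0933 + 0.0877 + 0.0826 + 0.0674 = 0.9209
TFR = 0.9209
GRR = 0.48544 × 0.9209 = 0.44704

0.45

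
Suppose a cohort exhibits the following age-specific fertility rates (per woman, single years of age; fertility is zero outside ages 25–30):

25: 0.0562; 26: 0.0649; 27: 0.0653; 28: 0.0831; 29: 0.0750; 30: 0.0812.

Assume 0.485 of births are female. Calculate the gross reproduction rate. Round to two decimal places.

0.21

Proportion female at birth = 0.485.
Sum of ASFRs = 0.0562 + 0.0649 + 0.0653 + 0.0831 + 0.0750 + 0.0812 = 0.4257
TFR = 0.4257
GRR = 0.485 × 0.4257 = 0.20646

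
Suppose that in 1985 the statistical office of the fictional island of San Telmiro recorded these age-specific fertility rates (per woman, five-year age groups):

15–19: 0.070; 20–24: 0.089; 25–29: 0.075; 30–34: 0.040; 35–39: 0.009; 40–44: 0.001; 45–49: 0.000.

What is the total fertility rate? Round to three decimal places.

Sum of ASFRs = 0.070 + 0.089 + 0.075 + 0.040 + 0.009 + 0.001 + 0.000 = 0.284
TFR = 5 × 0.284 = 1.42

1.420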